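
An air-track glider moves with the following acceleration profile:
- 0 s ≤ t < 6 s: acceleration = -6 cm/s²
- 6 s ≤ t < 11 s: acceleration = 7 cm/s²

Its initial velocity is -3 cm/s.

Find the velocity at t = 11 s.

Δv equals the area under the a-t graph; then v = v₀ + Δv.
0–6 s: -6 × 6 = -36 cm/s
6–11 s: 7 × 5 = 35 cm/s
Δv = -1 cm/s, so v(11) = -3 + (-1) = -4 cm/s.

-4 cm/s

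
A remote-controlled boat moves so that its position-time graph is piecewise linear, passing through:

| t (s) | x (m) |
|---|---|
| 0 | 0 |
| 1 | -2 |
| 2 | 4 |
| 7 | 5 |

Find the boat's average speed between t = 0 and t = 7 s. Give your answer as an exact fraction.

Average speed = (total path length)/(elapsed time); on a piecewise-linear x-t graph the path length is Σ|Δx|.
0–1 s: |Δx| = |-2 − 0| = 2 m
1–2 s: |Δx| = |4 − -2| = 6 m
2–7 s: |Δx| = |5 − 4| = 1 m
Total path = 9 m; average speed = 9/7 = 9/7 m/s.

9/7 m/s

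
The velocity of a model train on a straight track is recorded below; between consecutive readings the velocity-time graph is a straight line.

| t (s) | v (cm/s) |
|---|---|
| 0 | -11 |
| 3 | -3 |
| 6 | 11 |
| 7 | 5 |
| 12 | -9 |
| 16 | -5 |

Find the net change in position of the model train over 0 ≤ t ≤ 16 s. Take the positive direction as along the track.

-39 cm

Net displacement equals the area under the velocity-time graph (areas below the axis count negative).
0–3 s: ½(-11 + -3)(3) = -21 cm
3–6 s: ½(-3 + 11)(3) = 12 cm
6–7 s: ½(11 + 5)(1) = 8 cm
7–12 s: ½(5 + -9)(5) = -10 cm
12–16 s: ½(-9 + -5)(4) = -28 cm
Net displacement = -39 cm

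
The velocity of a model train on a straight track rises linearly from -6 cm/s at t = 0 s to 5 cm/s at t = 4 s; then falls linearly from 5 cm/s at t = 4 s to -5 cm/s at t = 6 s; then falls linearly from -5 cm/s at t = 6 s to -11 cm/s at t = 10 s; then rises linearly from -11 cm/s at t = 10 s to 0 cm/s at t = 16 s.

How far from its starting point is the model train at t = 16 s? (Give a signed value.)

Net displacement equals the area under the velocity-time graph (areas below the axis count negative).
0–4 s: ½(-6 + 5)(4) = -2 cm
4–6 s: ½(5 + -5)(2) = 0 cm
6–10 s: ½(-5 + -11)(4) = -32 cm
10–16 s: ½(-11 + 0)(6) = -33 cm
Net displacement = -67 cm

-67 cm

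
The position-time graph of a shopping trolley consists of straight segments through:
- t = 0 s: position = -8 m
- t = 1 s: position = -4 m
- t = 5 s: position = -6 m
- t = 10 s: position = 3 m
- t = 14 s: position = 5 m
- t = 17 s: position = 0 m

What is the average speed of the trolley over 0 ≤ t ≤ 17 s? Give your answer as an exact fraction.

22/17 m/s

Average speed = (total path length)/(elapsed time); on a piecewise-linear x-t graph the path length is Σ|Δx|.
0–1 s: |Δx| = |-4 − -8| = 4 m
1–5 s: |Δx| = |-6 − -4| = 2 m
5–10 s: |Δx| = |3 − -6| = 9 m
10–14 s: |Δx| = |5 − 3| = 2 m
14–17 s: |Δx| = |0 − 5| = 5 m
Total path = 22 m; average speed = 22/17 = 22/17 m/s.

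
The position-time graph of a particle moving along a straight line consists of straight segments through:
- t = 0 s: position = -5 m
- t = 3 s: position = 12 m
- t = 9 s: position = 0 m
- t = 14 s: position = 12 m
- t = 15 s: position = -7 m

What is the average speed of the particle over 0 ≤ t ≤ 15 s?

4 m/s

Average speed = (total path length)/(elapsed time); on a piecewise-linear x-t graph the path length is Σ|Δx|.
0–3 s: |Δx| = |12 − -5| = 17 m
3–9 s: |Δx| = |0 − 12| = 12 m
9–14 s: |Δx| = |12 − 0| = 12 m
14–15 s: |Δx| = |-7 − 12| = 19 m
Total path = 60 m; average speed = 60/15 = 4 m/s.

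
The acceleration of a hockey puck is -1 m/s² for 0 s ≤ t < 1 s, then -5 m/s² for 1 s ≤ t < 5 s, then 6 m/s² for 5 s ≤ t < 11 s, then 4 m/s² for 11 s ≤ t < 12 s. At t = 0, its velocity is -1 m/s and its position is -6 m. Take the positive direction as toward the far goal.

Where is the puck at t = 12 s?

-63.5 m

On each constant-a segment, Δv = aΔt and Δx = v₀Δt + ½aΔt²; chain segment to segment.
0–1 s: v starts -1 m/s; Δx = -1·1 + ½·-1·1² = -1.5 m; v ends -2 m/s.
1–5 s: v starts -2 m/s; Δx = -2·4 + ½·-5·4² = -48 m; v ends -22 m/s.
5–11 s: v starts -22 m/s; Δx = -22·6 + ½·6·6² = -24 m; v ends 14 m/s.
11–12 s: v starts 14 m/s; Δx = 14·1 + ½·4·1² = 16 m; v ends 18 m/s.
x(12) = -6 + Σ Δx = -63.5 m.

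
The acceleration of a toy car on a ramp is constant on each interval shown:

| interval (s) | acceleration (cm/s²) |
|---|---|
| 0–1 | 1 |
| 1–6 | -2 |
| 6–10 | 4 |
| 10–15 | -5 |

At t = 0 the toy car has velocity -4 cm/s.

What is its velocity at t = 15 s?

Δv equals the area under the a-t graph; then v = v₀ + Δv.
0–1 s: 1 × 1 = 1 cm/s
1–6 s: -2 × 5 = -10 cm/s
6–10 s: 4 × 4 = 16 cm/s
10–15 s: -5 × 5 = -25 cm/s
Δv = -18 cm/s, so v(15) = -4 + (-18) = -22 cm/s.

-22 cm/s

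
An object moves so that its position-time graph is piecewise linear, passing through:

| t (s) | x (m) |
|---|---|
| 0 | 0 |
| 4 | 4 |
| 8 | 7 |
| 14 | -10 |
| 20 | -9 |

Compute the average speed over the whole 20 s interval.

1.25 m/s

Average speed = (total path length)/(elapsed time); on a piecewise-linear x-t graph the path length is Σ|Δx|.
0–4 s: |Δx| = |4 − 0| = 4 m
4–8 s: |Δx| = |7 − 4| = 3 m
8–14 s: |Δx| = |-10 − 7| = 17 m
14–20 s: |Δx| = |-9 − -10| = 1 m
Total path = 25 m; average speed = 25/20 = 1.25 m/s.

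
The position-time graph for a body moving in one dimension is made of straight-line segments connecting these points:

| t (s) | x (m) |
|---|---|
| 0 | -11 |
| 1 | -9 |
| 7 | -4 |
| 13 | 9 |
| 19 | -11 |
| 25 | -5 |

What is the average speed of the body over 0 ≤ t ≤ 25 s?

Average speed = (total path length)/(elapsed time); on a piecewise-linear x-t graph the path length is Σ|Δx|.
0–1 s: |Δx| = |-9 − -11| = 2 m
1–7 s: |Δx| = |-4 − -9| = 5 m
7–13 s: |Δx| = |9 − -4| = 13 m
13–19 s: |Δx| = |-11 − 9| = 20 m
19–25 s: |Δx| = |-5 − -11| = 6 m
Total path = 46 m; average speed = 46/25 = 1.84 m/s.

1.84 m/s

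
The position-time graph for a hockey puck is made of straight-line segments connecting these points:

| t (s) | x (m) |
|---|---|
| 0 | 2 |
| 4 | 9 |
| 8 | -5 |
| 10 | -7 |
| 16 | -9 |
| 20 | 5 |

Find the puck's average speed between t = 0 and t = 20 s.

1.95 m/s

Average speed = (total path length)/(elapsed time); on a piecewise-linear x-t graph the path length is Σ|Δx|.
0–4 s: |Δx| = |9 − 2| = 7 m
4–8 s: |Δx| = |-5 − 9| = 14 m
8–10 s: |Δx| = |-7 − -5| = 2 m
10–16 s: |Δx| = |-9 − -7| = 2 m
16–20 s: |Δx| = |5 − -9| = 14 m
Total path = 39 m; average speed = 39/20 = 1.95 m/s.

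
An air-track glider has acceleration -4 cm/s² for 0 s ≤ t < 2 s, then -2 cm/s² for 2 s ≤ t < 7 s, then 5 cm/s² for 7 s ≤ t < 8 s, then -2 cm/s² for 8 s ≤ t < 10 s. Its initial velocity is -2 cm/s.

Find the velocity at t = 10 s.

-19 cm/s

Δv equals the area under the a-t graph; then v = v₀ + Δv.
0–2 s: -4 × 2 = -8 cm/s
2–7 s: -2 × 5 = -10 cm/s
7–8 s: 5 × 1 = 5 cm/s
8–10 s: -2 × 2 = -4 cm/s
Δv = -17 cm/s, so v(10) = -2 + (-17) = -19 cm/s.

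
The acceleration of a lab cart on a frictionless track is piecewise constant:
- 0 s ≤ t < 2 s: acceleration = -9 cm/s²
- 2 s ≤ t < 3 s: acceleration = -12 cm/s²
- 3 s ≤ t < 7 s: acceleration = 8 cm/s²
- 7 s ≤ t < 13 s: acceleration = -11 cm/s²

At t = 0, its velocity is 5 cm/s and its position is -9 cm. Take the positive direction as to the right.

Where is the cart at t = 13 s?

On each constant-a segment, Δv = aΔt and Δx = v₀Δt + ½aΔt²; chain segment to segment.
0–2 s: v starts 5 cm/s; Δx = 5·2 + ½·-9·2² = -8 cm; v ends -13 cm/s.
2–3 s: v starts -13 cm/s; Δx = -13·1 + ½·-12·1² = -19 cm; v ends -25 cm/s.
3–7 s: v starts -25 cm/s; Δx = -25·4 + ½·8·4² = -36 cm; v ends 7 cm/s.
7–13 s: v starts 7 cm/s; Δx = 7·6 + ½·-11·6² = -156 cm; v ends -59 cm/s.
x(13) = -9 + Σ Δx = -228 cm.

-228 cm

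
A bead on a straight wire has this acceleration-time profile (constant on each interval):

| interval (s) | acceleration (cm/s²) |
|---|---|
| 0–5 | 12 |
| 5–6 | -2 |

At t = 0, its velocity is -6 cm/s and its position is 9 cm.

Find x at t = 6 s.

182 cm

On each constant-a segment, Δv = aΔt and Δx = v₀Δt + ½aΔt²; chain segment to segment.
0–5 s: v starts -6 cm/s; Δx = -6·5 + ½·12·5² = 120 cm; v ends 54 cm/s.
5–6 s: v starts 54 cm/s; Δx = 54·1 + ½·-2·1² = 53 cm; v ends 52 cm/s.
x(6) = 9 + Σ Δx = 182 cm.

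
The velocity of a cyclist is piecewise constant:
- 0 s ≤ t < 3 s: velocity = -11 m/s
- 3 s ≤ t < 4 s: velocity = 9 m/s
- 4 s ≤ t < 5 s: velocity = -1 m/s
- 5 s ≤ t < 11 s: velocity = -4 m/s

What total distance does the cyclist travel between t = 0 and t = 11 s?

Distance (not displacement) is the total path length: add the absolute areas under v-t.
0–3 s: |-11| × 3 = 33 m
3–4 s: |9| × 1 = 9 m
4–5 s: |-1| × 1 = 1 m
5–11 s: |-4| × 6 = 24 m
Total distance = 67 m

67 m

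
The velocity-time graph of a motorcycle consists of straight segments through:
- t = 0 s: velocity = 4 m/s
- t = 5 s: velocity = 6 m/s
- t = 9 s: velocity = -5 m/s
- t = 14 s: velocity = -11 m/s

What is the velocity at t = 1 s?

4.4 m/s

On 0–5 s the graph is linear from 4 to 6 m/s: v(1) = 4 + (6 − 4)·(1 − 0)/(5 − 0) = 4.4 m/s.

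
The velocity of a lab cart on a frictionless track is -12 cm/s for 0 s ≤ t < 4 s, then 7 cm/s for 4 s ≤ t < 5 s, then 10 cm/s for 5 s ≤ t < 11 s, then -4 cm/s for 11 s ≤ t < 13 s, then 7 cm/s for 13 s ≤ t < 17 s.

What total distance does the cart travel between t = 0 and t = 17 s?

Total distance travelled is ∫|v| dt — sum the magnitudes of each area piece.
0–4 s: |-12| × 4 = 48 cm
4–5 s: |7| × 1 = 7 cm
5–11 s: |10| × 6 = 60 cm
11–13 s: |-4| × 2 = 8 cm
13–17 s: |7| × 4 = 28 cm
Total distance = 151 cm

151 cm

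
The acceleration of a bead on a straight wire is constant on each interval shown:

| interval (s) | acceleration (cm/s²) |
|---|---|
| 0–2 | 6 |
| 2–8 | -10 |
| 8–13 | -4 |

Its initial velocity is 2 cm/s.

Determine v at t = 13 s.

Δv equals the area under the a-t graph; then v = v₀ + Δv.
0–2 s: 6 × 2 = 12 cm/s
2–8 s: -10 × 6 = -60 cm/s
8–13 s: -4 × 5 = -20 cm/s
Δv = -68 cm/s, so v(13) = 2 + (-68) = -66 cm/s.

-66 cm/s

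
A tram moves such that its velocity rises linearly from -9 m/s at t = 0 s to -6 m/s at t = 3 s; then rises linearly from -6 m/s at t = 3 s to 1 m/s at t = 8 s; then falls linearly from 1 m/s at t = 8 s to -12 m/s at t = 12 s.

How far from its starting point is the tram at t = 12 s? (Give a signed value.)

Displacement is the signed area under the v-t curve.
0–3 s: ½(-9 + -6)(3) = -22.5 m
3–8 s: ½(-6 + 1)(5) = -12.5 m
8–12 s: ½(1 + -12)(4) = -22 m
Net displacement = -57 m

-57 m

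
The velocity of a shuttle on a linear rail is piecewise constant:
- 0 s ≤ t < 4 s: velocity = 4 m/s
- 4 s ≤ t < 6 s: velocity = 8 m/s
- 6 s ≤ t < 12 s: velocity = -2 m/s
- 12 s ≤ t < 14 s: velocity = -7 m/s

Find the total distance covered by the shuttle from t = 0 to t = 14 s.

Distance (not displacement) is the total path length: add the absolute areas under v-t.
0–4 s: |4| × 4 = 16 m
4–6 s: |8| × 2 = 16 m
6–12 s: |-2| × 6 = 12 m
12–14 s: |-7| × 2 = 14 m
Total distance = 58 m

58 m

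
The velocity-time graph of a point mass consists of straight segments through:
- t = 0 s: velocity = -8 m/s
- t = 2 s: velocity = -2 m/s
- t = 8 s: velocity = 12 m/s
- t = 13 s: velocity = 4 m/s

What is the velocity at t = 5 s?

On 2–8 s the graph is linear from -2 to 12 m/s: v(5) = -2 + (12 − -2)·(5 − 2)/(8 − 2) = 5 m/s.

5 m/s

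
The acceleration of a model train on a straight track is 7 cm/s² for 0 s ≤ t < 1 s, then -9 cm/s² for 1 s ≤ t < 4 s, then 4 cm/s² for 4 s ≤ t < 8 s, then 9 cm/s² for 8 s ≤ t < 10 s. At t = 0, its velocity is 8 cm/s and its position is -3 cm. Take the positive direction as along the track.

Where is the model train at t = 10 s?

On each constant-a segment, Δv = aΔt and Δx = v₀Δt + ½aΔt²; chain segment to segment.
0–1 s: v starts 8 cm/s; Δx = 8·1 + ½·7·1² = 11.5 cm; v ends 15 cm/s.
1–4 s: v starts 15 cm/s; Δx = 15·3 + ½·-9·3² = 4.5 cm; v ends -12 cm/s.
4–8 s: v starts -12 cm/s; Δx = -12·4 + ½·4·4² = -16 cm; v ends 4 cm/s.
8–10 s: v starts 4 cm/s; Δx = 4·2 + ½·9·2² = 26 cm; v ends 22 cm/s.
x(10) = -3 + Σ Δx = 23 cm.

23 cm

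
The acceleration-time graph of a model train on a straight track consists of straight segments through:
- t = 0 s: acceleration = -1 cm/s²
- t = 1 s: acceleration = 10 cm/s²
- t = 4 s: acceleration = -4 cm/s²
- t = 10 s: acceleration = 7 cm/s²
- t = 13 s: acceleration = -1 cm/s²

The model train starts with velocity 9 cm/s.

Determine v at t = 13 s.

40.5 cm/s

Δv equals the area under the a-t graph; then v = v₀ + Δv.
0–1 s: ½(-1 + 10)(1) = 4.5 cm/s
1–4 s: ½(10 + -4)(3) = 9 cm/s
4–10 s: ½(-4 + 7)(6) = 9 cm/s
10–13 s: ½(7 + -1)(3) = 9 cm/s
Δv = 31.5 cm/s, so v(13) = 9 + (31.5) = 40.5 cm/s.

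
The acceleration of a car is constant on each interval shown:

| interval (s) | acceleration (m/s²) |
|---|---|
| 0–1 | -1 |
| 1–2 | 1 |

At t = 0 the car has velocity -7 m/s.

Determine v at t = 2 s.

-7 m/s

Δv equals the area under the a-t graph; then v = v₀ + Δv.
0–1 s: -1 × 1 = -1 m/s
1–2 s: 1 × 1 = 1 m/s
Δv = 0 m/s, so v(2) = -7 + (0) = -7 m/s.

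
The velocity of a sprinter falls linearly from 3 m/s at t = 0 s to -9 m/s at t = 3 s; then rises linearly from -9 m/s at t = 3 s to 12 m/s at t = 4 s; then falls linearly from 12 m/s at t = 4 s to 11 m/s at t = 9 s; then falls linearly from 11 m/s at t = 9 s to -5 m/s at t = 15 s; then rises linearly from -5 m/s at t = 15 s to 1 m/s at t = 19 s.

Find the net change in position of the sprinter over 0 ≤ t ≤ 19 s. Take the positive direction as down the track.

60 m

Displacement is the signed area under the v-t curve.
0–3 s: ½(3 + -9)(3) = -9 m
3–4 s: ½(-9 + 12)(1) = 1.5 m
4–9 s: ½(12 + 11)(5) = 57.5 m
9–15 s: ½(11 + -5)(6) = 18 m
15–19 s: ½(-5 + 1)(4) = -8 m
Net displacement = 60 m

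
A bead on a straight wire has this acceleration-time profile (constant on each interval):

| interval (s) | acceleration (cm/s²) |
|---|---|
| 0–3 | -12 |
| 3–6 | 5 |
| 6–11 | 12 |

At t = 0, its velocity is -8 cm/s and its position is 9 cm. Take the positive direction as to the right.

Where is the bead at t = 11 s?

-173.5 cm

On each constant-a segment, Δv = aΔt and Δx = v₀Δt + ½aΔt²; chain segment to segment.
0–3 s: v starts -8 cm/s; Δx = -8·3 + ½·-12·3² = -78 cm; v ends -44 cm/s.
3–6 s: v starts -44 cm/s; Δx = -44·3 + ½·5·3² = -109.5 cm; v ends -29 cm/s.
6–11 s: v starts -29 cm/s; Δx = -29·5 + ½·12·5² = 5 cm; v ends 31 cm/s.
x(11) = 9 + Σ Δx = -173.5 cm.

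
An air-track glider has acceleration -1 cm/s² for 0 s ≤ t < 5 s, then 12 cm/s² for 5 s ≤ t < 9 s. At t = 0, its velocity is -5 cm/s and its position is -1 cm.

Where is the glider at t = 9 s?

17.5 cm

On each constant-a segment, Δv = aΔt and Δx = v₀Δt + ½aΔt²; chain segment to segment.
0–5 s: v starts -5 cm/s; Δx = -5·5 + ½·-1·5² = -37.5 cm; v ends -10 cm/s.
5–9 s: v starts -10 cm/s; Δx = -10·4 + ½·12·4² = 56 cm; v ends 38 cm/s.
x(9) = -1 + Σ Δx = 17.5 cm.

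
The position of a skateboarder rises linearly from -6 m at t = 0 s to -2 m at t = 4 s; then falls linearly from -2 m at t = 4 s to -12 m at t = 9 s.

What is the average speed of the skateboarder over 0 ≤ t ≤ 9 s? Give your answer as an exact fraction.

Average speed = (total path length)/(elapsed time); on a piecewise-linear x-t graph the path length is Σ|Δx|.
0–4 s: |Δx| = |-2 − -6| = 4 m
4–9 s: |Δx| = |-12 − -2| = 10 m
Total path = 14 m; average speed = 14/9 = 14/9 m/s.

14/9 m/s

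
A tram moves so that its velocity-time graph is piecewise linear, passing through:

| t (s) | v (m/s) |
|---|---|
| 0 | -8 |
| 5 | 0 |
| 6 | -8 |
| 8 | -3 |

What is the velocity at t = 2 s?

-4.8 m/s

On 0–5 s the graph is linear from -8 to 0 m/s: v(2) = -8 + (0 − -8)·(2 − 0)/(5 − 0) = -4.8 m/s.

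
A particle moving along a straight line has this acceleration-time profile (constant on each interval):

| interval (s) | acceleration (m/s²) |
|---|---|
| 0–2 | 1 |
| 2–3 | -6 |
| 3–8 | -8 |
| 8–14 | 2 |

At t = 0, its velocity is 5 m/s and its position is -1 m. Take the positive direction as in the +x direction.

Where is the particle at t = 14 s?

On each constant-a segment, Δv = aΔt and Δx = v₀Δt + ½aΔt²; chain segment to segment.
0–2 s: v starts 5 m/s; Δx = 5·2 + ½·1·2² = 12 m; v ends 7 m/s.
2–3 s: v starts 7 m/s; Δx = 7·1 + ½·-6·1² = 4 m; v ends 1 m/s.
3–8 s: v starts 1 m/s; Δx = 1·5 + ½·-8·5² = -95 m; v ends -39 m/s.
8–14 s: v starts -39 m/s; Δx = -39·6 + ½·2·6² = -198 m; v ends -27 m/s.
x(14) = -1 + Σ Δx = -278 m.

-278 m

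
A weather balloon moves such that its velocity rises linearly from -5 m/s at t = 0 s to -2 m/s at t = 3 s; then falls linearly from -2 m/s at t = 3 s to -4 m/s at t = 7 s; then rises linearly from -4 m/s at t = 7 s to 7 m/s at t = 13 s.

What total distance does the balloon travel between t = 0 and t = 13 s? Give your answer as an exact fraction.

885/22 m

Distance (not displacement) is the total path length: add the absolute areas under v-t.
0–3 s: |½(-5 + -2)(3)| = 10.5 m
3–7 s: |½(-2 + -4)(4)| = 12 m
7–13 s: v = 0 at t = 101/11 s; triangle areas 48/11 + 147/11 = 195/11 m
Total distance = 885/22 m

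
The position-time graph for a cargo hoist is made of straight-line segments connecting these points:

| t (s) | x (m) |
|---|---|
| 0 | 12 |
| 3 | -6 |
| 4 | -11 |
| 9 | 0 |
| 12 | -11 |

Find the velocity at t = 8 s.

2.2 m/s

Velocity is the slope of the x-t graph on 4–9 s: (0 − -11)/(9 − 4) = 2.2 m/s.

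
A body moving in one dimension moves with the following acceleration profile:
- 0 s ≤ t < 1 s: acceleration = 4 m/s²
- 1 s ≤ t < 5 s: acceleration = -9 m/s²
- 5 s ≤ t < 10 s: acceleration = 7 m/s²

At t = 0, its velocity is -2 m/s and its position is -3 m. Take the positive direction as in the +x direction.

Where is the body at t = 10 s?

-149.5 m

On each constant-a segment, Δv = aΔt and Δx = v₀Δt + ½aΔt²; chain segment to segment.
0–1 s: v starts -2 m/s; Δx = -2·1 + ½·4·1² = 0 m; v ends 2 m/s.
1–5 s: v starts 2 m/s; Δx = 2·4 + ½·-9·4² = -64 m; v ends -34 m/s.
5–10 s: v starts -34 m/s; Δx = -34·5 + ½·7·5² = -82.5 m; v ends 1 m/s.
x(10) = -3 + Σ Δx = -149.5 m.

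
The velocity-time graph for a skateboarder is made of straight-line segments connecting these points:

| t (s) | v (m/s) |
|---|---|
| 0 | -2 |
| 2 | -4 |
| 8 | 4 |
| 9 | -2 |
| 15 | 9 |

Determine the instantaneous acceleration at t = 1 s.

Acceleration is the slope of the v-t graph on 0–2 s: (-4 − -2)/(2 − 0) = -1 m/s².

-1 m/s²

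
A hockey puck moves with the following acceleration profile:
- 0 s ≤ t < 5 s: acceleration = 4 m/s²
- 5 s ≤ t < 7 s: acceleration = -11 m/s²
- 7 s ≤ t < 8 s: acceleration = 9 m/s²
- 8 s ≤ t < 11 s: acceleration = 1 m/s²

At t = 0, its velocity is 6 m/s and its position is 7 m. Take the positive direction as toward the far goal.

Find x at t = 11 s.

169 m

On each constant-a segment, Δv = aΔt and Δx = v₀Δt + ½aΔt²; chain segment to segment.
0–5 s: v starts 6 m/s; Δx = 6·5 + ½·4·5² = 80 m; v ends 26 m/s.
5–7 s: v starts 26 m/s; Δx = 26·2 + ½·-11·2² = 30 m; v ends 4 m/s.
7–8 s: v starts 4 m/s; Δx = 4·1 + ½·9·1² = 8.5 m; v ends 13 m/s.
8–11 s: v starts 13 m/s; Δx = 13·3 + ½·1·3² = 43.5 m; v ends 16 m/s.
x(11) = 7 + Σ Δx = 169 m.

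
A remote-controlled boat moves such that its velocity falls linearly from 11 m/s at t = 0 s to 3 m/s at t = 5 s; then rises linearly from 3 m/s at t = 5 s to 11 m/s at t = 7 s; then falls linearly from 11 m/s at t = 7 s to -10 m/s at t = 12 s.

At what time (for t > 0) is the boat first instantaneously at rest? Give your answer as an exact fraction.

t = 202/21 s

v changes sign on 7–12 s (from 11 to -10); the graph is linear there, so v = 0 at t = 7 + (-11)·(12 − 7)/(-10 − 11) = 202/21 s.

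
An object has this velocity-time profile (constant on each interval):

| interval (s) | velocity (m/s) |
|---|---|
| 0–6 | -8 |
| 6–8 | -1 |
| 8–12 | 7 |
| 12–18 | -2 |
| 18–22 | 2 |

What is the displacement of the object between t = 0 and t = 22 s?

-26 m

Displacement is the signed area under the v-t curve.
0–6 s: -8 × 6 = -48 m
6–8 s: -1 × 2 = -2 m
8–12 s: 7 × 4 = 28 m
12–18 s: -2 × 6 = -12 m
18–22 s: 2 × 4 = 8 m
Net displacement = -26 m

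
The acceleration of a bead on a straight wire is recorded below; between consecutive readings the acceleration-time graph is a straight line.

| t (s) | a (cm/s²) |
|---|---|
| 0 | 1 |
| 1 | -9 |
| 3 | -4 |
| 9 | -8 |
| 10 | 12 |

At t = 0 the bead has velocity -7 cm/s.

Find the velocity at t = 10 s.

Δv equals the area under the a-t graph; then v = v₀ + Δv.
0–1 s: ½(1 + -9)(1) = -4 cm/s
1–3 s: ½(-9 + -4)(2) = -13 cm/s
3–9 s: ½(-4 + -8)(6) = -36 cm/s
9–10 s: ½(-8 + 12)(1) = 2 cm/s
Δv = -51 cm/s, so v(10) = -7 + (-51) = -58 cm/s.

-58 cm/s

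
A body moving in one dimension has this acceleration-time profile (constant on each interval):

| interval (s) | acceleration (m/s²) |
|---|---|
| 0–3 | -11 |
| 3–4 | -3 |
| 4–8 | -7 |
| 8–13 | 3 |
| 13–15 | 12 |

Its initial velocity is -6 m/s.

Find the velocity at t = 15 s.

-31 m/s

Δv equals the area under the a-t graph; then v = v₀ + Δv.
0–3 s: -11 × 3 = -33 m/s
3–4 s: -3 × 1 = -3 m/s
4–8 s: -7 × 4 = -28 m/s
8–13 s: 3 × 5 = 15 m/s
13–15 s: 12 × 2 = 24 m/s
Δv = -25 m/s, so v(15) = -6 + (-25) = -31 m/s.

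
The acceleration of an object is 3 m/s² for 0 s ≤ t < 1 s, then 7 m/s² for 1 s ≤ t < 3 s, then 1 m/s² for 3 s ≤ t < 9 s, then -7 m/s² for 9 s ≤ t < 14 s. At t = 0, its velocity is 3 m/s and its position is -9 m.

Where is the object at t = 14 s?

On each constant-a segment, Δv = aΔt and Δx = v₀Δt + ½aΔt²; chain segment to segment.
0–1 s: v starts 3 m/s; Δx = 3·1 + ½·3·1² = 4.5 m; v ends 6 m/s.
1–3 s: v starts 6 m/s; Δx = 6·2 + ½·7·2² = 26 m; v ends 20 m/s.
3–9 s: v starts 20 m/s; Δx = 20·6 + ½·1·6² = 138 m; v ends 26 m/s.
9–14 s: v starts 26 m/s; Δx = 26·5 + ½·-7·5² = 42.5 m; v ends -9 m/s.
x(14) = -9 + Σ Δx = 202 m.

202 m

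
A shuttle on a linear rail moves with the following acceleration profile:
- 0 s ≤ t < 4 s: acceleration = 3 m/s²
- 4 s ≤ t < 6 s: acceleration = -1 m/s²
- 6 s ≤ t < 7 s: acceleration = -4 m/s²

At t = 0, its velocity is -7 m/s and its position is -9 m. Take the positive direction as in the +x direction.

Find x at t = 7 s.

-4 m

On each constant-a segment, Δv = aΔt and Δx = v₀Δt + ½aΔt²; chain segment to segment.
0–4 s: v starts -7 m/s; Δx = -7·4 + ½·3·4² = -4 m; v ends 5 m/s.
4–6 s: v starts 5 m/s; Δx = 5·2 + ½·-1·2² = 8 m; v ends 3 m/s.
6–7 s: v starts 3 m/s; Δx = 3·1 + ½·-4·1² = 1 m; v ends -1 m/s.
x(7) = -9 + Σ Δx = -4 m.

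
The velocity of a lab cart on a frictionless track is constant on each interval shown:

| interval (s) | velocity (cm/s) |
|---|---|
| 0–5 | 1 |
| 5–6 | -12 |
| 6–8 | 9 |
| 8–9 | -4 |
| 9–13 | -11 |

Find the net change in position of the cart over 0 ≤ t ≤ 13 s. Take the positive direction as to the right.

-37 cm

Displacement is the signed area under the v-t curve.
0–5 s: 1 × 5 = 5 cm
5–6 s: -12 × 1 = -12 cm
6–8 s: 9 × 2 = 18 cm
8–9 s: -4 × 1 = -4 cm
9–13 s: -11 × 4 = -44 cm
Net displacement = -37 cm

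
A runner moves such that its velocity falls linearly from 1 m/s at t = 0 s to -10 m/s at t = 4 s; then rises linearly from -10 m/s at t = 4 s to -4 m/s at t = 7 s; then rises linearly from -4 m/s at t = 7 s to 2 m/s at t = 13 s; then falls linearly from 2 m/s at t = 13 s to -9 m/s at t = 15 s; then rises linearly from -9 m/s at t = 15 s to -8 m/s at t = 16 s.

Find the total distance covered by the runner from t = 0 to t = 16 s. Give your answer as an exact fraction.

Total distance travelled is ∫|v| dt — sum the magnitudes of each area piece.
0–4 s: v = 0 at t = 4/11 s; triangle areas 2/11 + 200/11 = 202/11 m
4–7 s: |½(-10 + -4)(3)| = 21 m
7–13 s: v = 0 at t = 11 s; triangle areas 8 + 2 = 10 m
13–15 s: v = 0 at t = 147/11 s; triangle areas 4/11 + 81/11 = 85/11 m
15–16 s: |½(-9 + -8)(1)| = 8.5 m
Total distance = 1443/22 m

1443/22 m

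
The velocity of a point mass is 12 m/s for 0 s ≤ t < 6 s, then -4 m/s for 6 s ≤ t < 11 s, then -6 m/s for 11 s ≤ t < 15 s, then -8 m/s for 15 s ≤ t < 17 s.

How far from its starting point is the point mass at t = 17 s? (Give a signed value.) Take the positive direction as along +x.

12 m

Displacement is the signed area under the v-t curve.
0–6 s: 12 × 6 = 72 m
6–11 s: -4 × 5 = -20 m
11–15 s: -6 × 4 = -24 m
15–17 s: -8 × 2 = -16 m
Net displacement = 12 m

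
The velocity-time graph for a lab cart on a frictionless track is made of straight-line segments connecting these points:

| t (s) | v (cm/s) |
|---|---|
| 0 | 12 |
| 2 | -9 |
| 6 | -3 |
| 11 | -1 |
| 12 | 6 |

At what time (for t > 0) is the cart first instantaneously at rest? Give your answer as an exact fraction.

t = 8/7 s

v changes sign on 0–2 s (from 12 to -9); the graph is linear there, so v = 0 at t = 0 + (-12)·(2 − 0)/(-9 − 12) = 8/7 s.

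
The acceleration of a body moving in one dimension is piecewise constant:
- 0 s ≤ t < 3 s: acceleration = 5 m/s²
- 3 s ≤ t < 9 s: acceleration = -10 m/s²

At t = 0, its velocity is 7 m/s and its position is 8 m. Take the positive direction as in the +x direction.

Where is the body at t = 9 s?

On each constant-a segment, Δv = aΔt and Δx = v₀Δt + ½aΔt²; chain segment to segment.
0–3 s: v starts 7 m/s; Δx = 7·3 + ½·5·3² = 43.5 m; v ends 22 m/s.
3–9 s: v starts 22 m/s; Δx = 22·6 + ½·-10·6² = -48 m; v ends -38 m/s.
x(9) = 8 + Σ Δx = 3.5 m.

3.5 m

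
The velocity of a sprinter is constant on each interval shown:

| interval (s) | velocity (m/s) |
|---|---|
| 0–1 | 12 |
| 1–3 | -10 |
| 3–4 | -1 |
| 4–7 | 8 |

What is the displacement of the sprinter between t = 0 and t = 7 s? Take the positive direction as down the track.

15 m

Displacement is the signed area under the v-t curve.
0–1 s: 12 × 1 = 12 m
1–3 s: -10 × 2 = -20 m
3–4 s: -1 × 1 = -1 m
4–7 s: 8 × 3 = 24 m
Net displacement = 15 m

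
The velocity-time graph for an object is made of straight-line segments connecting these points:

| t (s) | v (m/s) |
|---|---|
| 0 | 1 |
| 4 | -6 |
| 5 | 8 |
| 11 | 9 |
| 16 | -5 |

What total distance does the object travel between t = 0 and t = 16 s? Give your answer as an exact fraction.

Total distance travelled is ∫|v| dt — sum the magnitudes of each area piece.
0–4 s: v = 0 at t = 4/7 s; triangle areas 2/7 + 72/7 = 74/7 m
4–5 s: v = 0 at t = 31/7 s; triangle areas 9/7 + 16/7 = 25/7 m
5–11 s: |½(8 + 9)(6)| = 51 m
11–16 s: v = 0 at t = 199/14 s; triangle areas 405/28 + 125/28 = 265/14 m
Total distance = 1177/14 m

1177/14 m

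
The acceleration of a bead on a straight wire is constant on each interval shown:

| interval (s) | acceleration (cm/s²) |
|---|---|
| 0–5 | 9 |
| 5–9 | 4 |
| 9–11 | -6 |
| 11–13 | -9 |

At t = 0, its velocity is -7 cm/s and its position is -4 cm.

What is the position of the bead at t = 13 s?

On each constant-a segment, Δv = aΔt and Δx = v₀Δt + ½aΔt²; chain segment to segment.
0–5 s: v starts -7 cm/s; Δx = -7·5 + ½·9·5² = 77.5 cm; v ends 38 cm/s.
5–9 s: v starts 38 cm/s; Δx = 38·4 + ½·4·4² = 184 cm; v ends 54 cm/s.
9–11 s: v starts 54 cm/s; Δx = 54·2 + ½·-6·2² = 96 cm; v ends 42 cm/s.
11–13 s: v starts 42 cm/s; Δx = 42·2 + ½·-9·2² = 66 cm; v ends 24 cm/s.
x(13) = -4 + Σ Δx = 419.5 cm.

419.5 cm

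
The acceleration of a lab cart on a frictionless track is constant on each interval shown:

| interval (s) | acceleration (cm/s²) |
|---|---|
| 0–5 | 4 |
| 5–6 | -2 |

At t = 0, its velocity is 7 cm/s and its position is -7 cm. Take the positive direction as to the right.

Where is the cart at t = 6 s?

On each constant-a segment, Δv = aΔt and Δx = v₀Δt + ½aΔt²; chain segment to segment.
0–5 s: v starts 7 cm/s; Δx = 7·5 + ½·4·5² = 85 cm; v ends 27 cm/s.
5–6 s: v starts 27 cm/s; Δx = 27·1 + ½·-2·1² = 26 cm; v ends 25 cm/s.
x(6) = -7 + Σ Δx = 104 cm.

104 cm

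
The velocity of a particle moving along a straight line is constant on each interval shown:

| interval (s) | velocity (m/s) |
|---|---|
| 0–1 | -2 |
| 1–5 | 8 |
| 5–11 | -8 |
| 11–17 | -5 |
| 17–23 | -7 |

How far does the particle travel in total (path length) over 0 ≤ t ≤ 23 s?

154 m

Total distance travelled is ∫|v| dt — sum the magnitudes of each area piece.
0–1 s: |-2| × 1 = 2 m
1–5 s: |8| × 4 = 32 m
5–11 s: |-8| × 6 = 48 m
11–17 s: |-5| × 6 = 30 m
17–23 s: |-7| × 6 = 42 m
Total distance = 154 m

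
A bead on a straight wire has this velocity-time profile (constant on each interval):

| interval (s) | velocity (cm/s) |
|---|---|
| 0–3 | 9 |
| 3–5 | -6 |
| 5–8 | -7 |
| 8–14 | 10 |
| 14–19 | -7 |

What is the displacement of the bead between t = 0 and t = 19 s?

Displacement is the signed area under the v-t curve.
0–3 s: 9 × 3 = 27 cm
3–5 s: -6 × 2 = -12 cm
5–8 s: -7 × 3 = -21 cm
8–14 s: 10 × 6 = 60 cm
14–19 s: -7 × 5 = -35 cm
Net displacement = 19 cm

19 cm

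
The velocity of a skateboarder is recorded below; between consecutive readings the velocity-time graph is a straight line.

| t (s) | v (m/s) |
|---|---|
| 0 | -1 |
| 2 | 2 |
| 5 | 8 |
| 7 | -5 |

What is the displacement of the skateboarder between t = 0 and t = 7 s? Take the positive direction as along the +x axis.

Net displacement equals the area under the velocity-time graph (areas below the axis count negative).
0–2 s: ½(-1 + 2)(2) = 1 m
2–5 s: ½(2 + 8)(3) = 15 m
5–7 s: ½(8 + -5)(2) = 3 m
Net displacement = 19 m

19 m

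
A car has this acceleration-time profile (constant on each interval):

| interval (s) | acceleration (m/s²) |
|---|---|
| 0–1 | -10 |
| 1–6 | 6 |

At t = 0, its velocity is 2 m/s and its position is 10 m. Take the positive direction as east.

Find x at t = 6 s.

42 m

On each constant-a segment, Δv = aΔt and Δx = v₀Δt + ½aΔt²; chain segment to segment.
0–1 s: v starts 2 m/s; Δx = 2·1 + ½·-10·1² = -3 m; v ends -8 m/s.
1–6 s: v starts -8 m/s; Δx = -8·5 + ½·6·5² = 35 m; v ends 22 m/s.
x(6) = 10 + Σ Δx = 42 m.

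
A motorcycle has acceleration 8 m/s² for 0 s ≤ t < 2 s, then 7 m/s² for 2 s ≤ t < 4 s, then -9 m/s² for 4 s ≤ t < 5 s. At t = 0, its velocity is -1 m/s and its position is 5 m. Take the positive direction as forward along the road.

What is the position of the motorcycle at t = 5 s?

On each constant-a segment, Δv = aΔt and Δx = v₀Δt + ½aΔt²; chain segment to segment.
0–2 s: v starts -1 m/s; Δx = -1·2 + ½·8·2² = 14 m; v ends 15 m/s.
2–4 s: v starts 15 m/s; Δx = 15·2 + ½·7·2² = 44 m; v ends 29 m/s.
4–5 s: v starts 29 m/s; Δx = 29·1 + ½·-9·1² = 24.5 m; v ends 20 m/s.
x(5) = 5 + Σ Δx = 87.5 m.

87.5 m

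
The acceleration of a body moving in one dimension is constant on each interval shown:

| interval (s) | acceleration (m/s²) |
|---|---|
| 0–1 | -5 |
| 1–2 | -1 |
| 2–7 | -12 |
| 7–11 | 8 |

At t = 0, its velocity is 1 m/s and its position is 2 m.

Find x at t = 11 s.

On each constant-a segment, Δv = aΔt and Δx = v₀Δt + ½aΔt²; chain segment to segment.
0–1 s: v starts 1 m/s; Δx = 1·1 + ½·-5·1² = -1.5 m; v ends -4 m/s.
1–2 s: v starts -4 m/s; Δx = -4·1 + ½·-1·1² = -4.5 m; v ends -5 m/s.
2–7 s: v starts -5 m/s; Δx = -5·5 + ½·-12·5² = -175 m; v ends -65 m/s.
7–11 s: v starts -65 m/s; Δx = -65·4 + ½·8·4² = -196 m; v ends -33 m/s.
x(11) = 2 + Σ Δx = -375 m.

-375 m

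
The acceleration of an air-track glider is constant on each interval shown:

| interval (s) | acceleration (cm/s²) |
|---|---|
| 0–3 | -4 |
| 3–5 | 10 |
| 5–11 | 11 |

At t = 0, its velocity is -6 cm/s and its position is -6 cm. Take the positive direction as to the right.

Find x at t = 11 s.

152 cm

On each constant-a segment, Δv = aΔt and Δx = v₀Δt + ½aΔt²; chain segment to segment.
0–3 s: v starts -6 cm/s; Δx = -6·3 + ½·-4·3² = -36 cm; v ends -18 cm/s.
3–5 s: v starts -18 cm/s; Δx = -18·2 + ½·10·2² = -16 cm; v ends 2 cm/s.
5–11 s: v starts 2 cm/s; Δx = 2·6 + ½·11·6² = 210 cm; v ends 68 cm/s.
x(11) = -6 + Σ Δx = 152 cm.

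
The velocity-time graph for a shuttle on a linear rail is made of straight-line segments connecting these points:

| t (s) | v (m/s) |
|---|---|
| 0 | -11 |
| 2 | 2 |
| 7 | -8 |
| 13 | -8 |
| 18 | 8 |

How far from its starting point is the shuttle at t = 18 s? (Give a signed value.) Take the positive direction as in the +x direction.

-72 m

Displacement is the signed area under the v-t curve.
0–2 s: ½(-11 + 2)(2) = -9 m
2–7 s: ½(2 + -8)(5) = -15 m
7–13 s: -8 × 6 = -48 m
13–18 s: ½(-8 + 8)(5) = 0 m
Net displacement = -72 m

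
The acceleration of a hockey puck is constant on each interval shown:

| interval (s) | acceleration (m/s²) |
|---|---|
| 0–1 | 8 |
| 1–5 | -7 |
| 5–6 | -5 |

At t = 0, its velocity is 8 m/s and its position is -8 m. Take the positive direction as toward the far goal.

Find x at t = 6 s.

-2.5 m

On each constant-a segment, Δv = aΔt and Δx = v₀Δt + ½aΔt²; chain segment to segment.
0–1 s: v starts 8 m/s; Δx = 8·1 + ½·8·1² = 12 m; v ends 16 m/s.
1–5 s: v starts 16 m/s; Δx = 16·4 + ½·-7·4² = 8 m; v ends -12 m/s.
5–6 s: v starts -12 m/s; Δx = -12·1 + ½·-5·1² = -14.5 m; v ends -17 m/s.
x(6) = -8 + Σ Δx = -2.5 m.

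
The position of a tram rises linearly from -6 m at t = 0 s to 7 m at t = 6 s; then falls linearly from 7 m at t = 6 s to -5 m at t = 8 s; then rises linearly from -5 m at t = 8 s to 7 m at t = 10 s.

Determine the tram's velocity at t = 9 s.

6 m/s

Velocity is the slope of the x-t graph on 8–10 s: (7 − -5)/(10 − 8) = 6 m/s.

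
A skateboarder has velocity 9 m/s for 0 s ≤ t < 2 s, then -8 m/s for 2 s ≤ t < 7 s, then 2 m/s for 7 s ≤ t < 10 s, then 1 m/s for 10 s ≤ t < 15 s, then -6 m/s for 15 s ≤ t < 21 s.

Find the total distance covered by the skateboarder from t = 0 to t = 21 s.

Total distance travelled is ∫|v| dt — sum the magnitudes of each area piece.
0–2 s: |9| × 2 = 18 m
2–7 s: |-8| × 5 = 40 m
7–10 s: |2| × 3 = 6 m
10–15 s: |1| × 5 = 5 m
15–21 s: |-6| × 6 = 36 m
Total distance = 105 m

105 m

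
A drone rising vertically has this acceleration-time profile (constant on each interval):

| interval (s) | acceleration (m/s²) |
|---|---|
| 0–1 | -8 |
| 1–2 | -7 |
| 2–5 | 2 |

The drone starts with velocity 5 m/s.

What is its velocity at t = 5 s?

Δv equals the area under the a-t graph; then v = v₀ + Δv.
0–1 s: -8 × 1 = -8 m/s
1–2 s: -7 × 1 = -7 m/s
2–5 s: 2 × 3 = 6 m/s
Δv = -9 m/s, so v(5) = 5 + (-9) = -4 m/s.

-4 m/s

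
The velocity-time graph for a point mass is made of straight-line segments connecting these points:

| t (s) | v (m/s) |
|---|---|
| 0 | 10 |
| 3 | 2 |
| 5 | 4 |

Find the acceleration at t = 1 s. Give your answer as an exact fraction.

-8/3 m/s²

Acceleration is the slope of the v-t graph on 0–3 s: (2 − 10)/(3 − 0) = -8/3 m/s².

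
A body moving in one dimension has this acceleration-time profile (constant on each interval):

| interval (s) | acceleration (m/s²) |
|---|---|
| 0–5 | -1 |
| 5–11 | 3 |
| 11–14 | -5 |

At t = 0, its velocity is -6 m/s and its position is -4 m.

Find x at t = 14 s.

On each constant-a segment, Δv = aΔt and Δx = v₀Δt + ½aΔt²; chain segment to segment.
0–5 s: v starts -6 m/s; Δx = -6·5 + ½·-1·5² = -42.5 m; v ends -11 m/s.
5–11 s: v starts -11 m/s; Δx = -11·6 + ½·3·6² = -12 m; v ends 7 m/s.
11–14 s: v starts 7 m/s; Δx = 7·3 + ½·-5·3² = -1.5 m; v ends -8 m/s.
x(14) = -4 + Σ Δx = -60 m.

-60 m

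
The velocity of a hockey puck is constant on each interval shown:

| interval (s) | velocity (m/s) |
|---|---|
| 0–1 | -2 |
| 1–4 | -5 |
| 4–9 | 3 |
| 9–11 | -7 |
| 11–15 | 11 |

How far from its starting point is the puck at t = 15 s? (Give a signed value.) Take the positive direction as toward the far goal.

Displacement is the signed area under the v-t curve.
0–1 s: -2 × 1 = -2 m
1–4 s: -5 × 3 = -15 m
4–9 s: 3 × 5 = 15 m
9–11 s: -7 × 2 = -14 m
11–15 s: 11 × 4 = 44 m
Net displacement = 28 m

28 m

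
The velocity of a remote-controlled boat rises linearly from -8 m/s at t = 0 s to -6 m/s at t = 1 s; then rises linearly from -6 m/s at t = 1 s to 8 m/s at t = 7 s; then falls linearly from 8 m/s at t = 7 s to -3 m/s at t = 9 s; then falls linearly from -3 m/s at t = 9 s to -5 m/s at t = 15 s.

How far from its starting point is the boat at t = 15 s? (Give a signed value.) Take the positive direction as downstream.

Displacement is the signed area under the v-t curve.
0–1 s: ½(-8 + -6)(1) = -7 m
1–7 s: ½(-6 + 8)(6) = 6 m
7–9 s: ½(8 + -3)(2) = 5 m
9–15 s: ½(-3 + -5)(6) = -24 m
Net displacement = -20 m

-20 m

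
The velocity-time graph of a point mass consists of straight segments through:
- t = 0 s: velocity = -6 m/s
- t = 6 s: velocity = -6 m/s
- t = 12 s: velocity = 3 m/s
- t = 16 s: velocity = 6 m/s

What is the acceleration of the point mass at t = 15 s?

Acceleration is the slope of the v-t graph on 12–16 s: (6 − 3)/(16 − 12) = 0.75 m/s².

0.75 m/s²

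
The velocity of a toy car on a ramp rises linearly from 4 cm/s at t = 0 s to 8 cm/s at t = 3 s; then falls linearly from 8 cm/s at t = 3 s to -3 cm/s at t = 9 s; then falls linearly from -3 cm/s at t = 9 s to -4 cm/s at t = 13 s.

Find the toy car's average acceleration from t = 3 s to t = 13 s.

Average acceleration = Δv/Δt = (-4 − 8)/(13 − 3) = -1.2 cm/s².

-1.2 cm/s²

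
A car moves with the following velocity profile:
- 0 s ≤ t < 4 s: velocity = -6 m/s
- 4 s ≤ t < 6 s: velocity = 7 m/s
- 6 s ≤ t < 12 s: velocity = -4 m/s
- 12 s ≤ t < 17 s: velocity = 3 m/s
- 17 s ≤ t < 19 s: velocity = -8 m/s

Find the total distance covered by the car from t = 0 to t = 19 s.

93 m

Total distance travelled is ∫|v| dt — sum the magnitudes of each area piece.
0–4 s: |-6| × 4 = 24 m
4–6 s: |7| × 2 = 14 m
6–12 s: |-4| × 6 = 24 m
12–17 s: |3| × 5 = 15 m
17–19 s: |-8| × 2 = 16 m
Total distance = 93 m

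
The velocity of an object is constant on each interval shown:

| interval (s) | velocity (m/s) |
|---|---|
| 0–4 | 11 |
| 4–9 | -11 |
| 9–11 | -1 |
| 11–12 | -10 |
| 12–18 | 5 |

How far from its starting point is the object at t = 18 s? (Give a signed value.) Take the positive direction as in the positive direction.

Net displacement equals the area under the velocity-time graph (areas below the axis count negative).
0–4 s: 11 × 4 = 44 m
4–9 s: -11 × 5 = -55 m
9–11 s: -1 × 2 = -2 m
11–12 s: -10 × 1 = -10 m
12–18 s: 5 × 6 = 30 m
Net displacement = 7 m

7 m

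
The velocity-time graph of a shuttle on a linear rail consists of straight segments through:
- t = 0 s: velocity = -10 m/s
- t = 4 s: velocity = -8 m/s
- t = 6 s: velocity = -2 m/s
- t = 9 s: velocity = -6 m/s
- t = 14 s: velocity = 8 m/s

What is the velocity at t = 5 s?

On 4–6 s the graph is linear from -8 to -2 m/s: v(5) = -8 + (-2 − -8)·(5 − 4)/(6 − 4) = -5 m/s.

-5 m/s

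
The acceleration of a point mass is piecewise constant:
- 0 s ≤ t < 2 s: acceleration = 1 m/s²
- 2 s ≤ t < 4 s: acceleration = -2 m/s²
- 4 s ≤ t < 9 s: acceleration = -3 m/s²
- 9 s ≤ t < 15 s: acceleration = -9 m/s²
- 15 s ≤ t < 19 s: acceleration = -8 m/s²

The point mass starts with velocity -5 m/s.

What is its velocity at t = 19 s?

-108 m/s

Δv equals the area under the a-t graph; then v = v₀ + Δv.
0–2 s: 1 × 2 = 2 m/s
2–4 s: -2 × 2 = -4 m/s
4–9 s: -3 × 5 = -15 m/s
9–15 s: -9 × 6 = -54 m/s
15–19 s: -8 × 4 = -32 m/s
Δv = -103 m/s, so v(19) = -5 + (-103) = -108 m/s.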